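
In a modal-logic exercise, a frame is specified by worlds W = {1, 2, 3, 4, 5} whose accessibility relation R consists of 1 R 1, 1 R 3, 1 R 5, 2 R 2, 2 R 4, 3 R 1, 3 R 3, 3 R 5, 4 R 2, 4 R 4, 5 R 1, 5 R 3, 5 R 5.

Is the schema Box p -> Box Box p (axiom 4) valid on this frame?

The schema 4 characterises exactly the transitive frames.
Transitive: yes — every two-step R-path is closed by a direct edge.

Yes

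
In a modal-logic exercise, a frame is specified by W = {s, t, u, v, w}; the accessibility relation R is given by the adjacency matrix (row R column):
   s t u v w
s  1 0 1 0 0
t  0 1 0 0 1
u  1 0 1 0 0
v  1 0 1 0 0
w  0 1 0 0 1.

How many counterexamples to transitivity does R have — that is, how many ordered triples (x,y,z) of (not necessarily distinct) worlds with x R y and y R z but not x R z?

R is transitive; there are no such tuples.

0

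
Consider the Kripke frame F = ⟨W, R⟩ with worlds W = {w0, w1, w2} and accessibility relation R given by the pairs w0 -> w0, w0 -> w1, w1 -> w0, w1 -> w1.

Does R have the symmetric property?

Symmetric: yes — every pair in R has its reverse in R.

Yes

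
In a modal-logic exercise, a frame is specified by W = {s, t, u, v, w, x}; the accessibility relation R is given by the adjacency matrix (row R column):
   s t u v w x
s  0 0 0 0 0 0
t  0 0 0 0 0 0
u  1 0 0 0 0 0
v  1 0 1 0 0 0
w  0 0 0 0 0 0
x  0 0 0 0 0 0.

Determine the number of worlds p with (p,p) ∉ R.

6

Enumerating: s, t, u, v, w, x.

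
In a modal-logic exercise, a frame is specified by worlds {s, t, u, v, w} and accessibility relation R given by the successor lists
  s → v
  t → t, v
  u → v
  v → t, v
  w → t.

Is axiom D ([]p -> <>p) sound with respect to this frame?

Yes

Axiom D corresponds to the accessibility relation being serial.
Serial: yes — every world has a successor (e.g. s R v).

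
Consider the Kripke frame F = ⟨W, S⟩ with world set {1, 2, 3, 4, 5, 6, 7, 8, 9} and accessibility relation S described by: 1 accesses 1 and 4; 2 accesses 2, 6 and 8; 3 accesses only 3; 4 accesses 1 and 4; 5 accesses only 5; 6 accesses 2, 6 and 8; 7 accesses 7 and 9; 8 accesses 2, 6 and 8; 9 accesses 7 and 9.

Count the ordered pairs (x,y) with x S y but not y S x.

0

S is symmetric; there are no such tuples.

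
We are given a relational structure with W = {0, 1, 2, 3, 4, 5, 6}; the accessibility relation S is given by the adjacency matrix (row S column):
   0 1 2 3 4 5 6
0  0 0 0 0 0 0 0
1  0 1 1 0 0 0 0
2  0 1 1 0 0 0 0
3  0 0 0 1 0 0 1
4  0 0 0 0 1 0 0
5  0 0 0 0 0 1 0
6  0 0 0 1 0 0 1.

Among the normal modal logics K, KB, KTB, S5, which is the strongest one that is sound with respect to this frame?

KB

Symmetric (axiom B): yes — every pair in S has its reverse in S.
Reflexive (axiom T): no — 0 is not related to itself.
Euclidean (axiom 5): yes — any two successors of a common world are S-related.
So F validates K, KB; KTB would additionally require S to be reflexive. The strongest is KB.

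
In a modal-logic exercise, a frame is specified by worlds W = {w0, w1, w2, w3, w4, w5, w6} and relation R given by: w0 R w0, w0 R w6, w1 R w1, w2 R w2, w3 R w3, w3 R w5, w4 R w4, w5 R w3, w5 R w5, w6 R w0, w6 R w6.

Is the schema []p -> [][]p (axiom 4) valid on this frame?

Axiom 4 corresponds to the accessibility relation being transitive.
Transitive: yes — every two-step R-path is closed by a direct edge.

Yes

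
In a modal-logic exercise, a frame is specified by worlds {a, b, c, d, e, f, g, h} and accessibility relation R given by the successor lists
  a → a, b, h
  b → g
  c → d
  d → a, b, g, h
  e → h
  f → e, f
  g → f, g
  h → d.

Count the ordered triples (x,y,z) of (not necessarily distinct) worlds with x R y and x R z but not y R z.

23

Enumerating: (a,b,a), (a,b,b), (a,b,h), (a,h,a), (a,h,b), (a,h,h), (c,d,d), (d,a,g), (d,b,a), (d,b,b), (d,b,h), (d,g,a), … and 11 more.
Total: 23.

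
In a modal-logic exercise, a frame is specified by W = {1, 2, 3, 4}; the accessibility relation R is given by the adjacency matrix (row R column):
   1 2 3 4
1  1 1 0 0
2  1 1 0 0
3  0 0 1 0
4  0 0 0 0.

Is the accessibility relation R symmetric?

Yes

Symmetric: yes — every pair in R has its reverse in R.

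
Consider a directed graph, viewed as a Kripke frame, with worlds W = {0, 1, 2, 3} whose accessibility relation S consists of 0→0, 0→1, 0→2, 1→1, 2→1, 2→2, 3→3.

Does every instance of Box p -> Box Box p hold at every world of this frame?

By correspondence theory, 4 is valid on a frame iff S is transitive.
Transitive: yes — every two-step S-path is closed by a direct edge.

Yes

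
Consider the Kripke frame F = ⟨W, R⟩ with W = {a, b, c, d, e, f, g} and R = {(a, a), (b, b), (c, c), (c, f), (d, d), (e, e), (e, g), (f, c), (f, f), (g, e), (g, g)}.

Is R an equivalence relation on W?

Reflexive: yes — every world is R-related to itself.
Symmetric: yes — every pair in R has its reverse in R.
Transitive: yes — every two-step R-path is closed by a direct edge.
So R is an equivalence relation.

Yes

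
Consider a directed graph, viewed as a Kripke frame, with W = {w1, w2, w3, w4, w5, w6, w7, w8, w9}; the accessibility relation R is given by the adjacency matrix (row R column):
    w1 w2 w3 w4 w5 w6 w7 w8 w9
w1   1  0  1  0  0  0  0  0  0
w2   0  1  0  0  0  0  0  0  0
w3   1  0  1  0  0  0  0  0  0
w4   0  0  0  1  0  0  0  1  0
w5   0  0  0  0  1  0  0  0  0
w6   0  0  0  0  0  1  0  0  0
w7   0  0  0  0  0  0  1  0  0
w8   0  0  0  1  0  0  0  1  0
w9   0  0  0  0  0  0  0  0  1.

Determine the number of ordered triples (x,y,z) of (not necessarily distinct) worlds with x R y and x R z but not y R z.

0

R is Euclidean; there are no such tuples.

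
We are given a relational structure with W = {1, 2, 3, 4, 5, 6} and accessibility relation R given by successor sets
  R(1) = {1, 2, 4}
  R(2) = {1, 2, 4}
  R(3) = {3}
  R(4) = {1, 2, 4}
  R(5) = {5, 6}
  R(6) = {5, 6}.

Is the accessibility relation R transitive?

Transitive: yes — every two-step R-path is closed by a direct edge.

Yes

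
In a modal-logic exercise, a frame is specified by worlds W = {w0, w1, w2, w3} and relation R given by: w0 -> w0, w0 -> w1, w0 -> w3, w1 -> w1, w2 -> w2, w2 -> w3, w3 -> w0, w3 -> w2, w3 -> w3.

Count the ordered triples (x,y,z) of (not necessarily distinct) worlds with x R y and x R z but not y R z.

Enumerating: (w0,w1,w0), (w0,w1,w3), (w0,w3,w1), (w3,w0,w2), (w3,w2,w0).

5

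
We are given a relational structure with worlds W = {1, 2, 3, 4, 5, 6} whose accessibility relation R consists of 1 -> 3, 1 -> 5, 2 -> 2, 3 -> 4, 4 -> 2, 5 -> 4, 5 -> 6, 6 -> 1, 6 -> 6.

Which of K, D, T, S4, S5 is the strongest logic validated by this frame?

D

Serial (axiom D): yes — every world has a successor (e.g. 1 R 3).
Reflexive (axiom T): no — 1 is not related to itself.
Transitive (axiom 4): no — 1 R 3 and 3 R 4, but not 1 R 4.
Euclidean (axiom 5): no — 1 R 3 and 1 R 5, but not 3 R 5.
So F validates K, D; T would additionally require R to be reflexive. The strongest is D.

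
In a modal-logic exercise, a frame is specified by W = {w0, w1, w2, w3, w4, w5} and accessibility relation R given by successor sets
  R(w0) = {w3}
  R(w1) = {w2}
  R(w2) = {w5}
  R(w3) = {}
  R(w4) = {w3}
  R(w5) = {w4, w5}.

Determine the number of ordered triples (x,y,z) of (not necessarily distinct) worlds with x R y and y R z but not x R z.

Enumerating: (w1,w2,w5), (w2,w5,w4), (w5,w4,w3).

3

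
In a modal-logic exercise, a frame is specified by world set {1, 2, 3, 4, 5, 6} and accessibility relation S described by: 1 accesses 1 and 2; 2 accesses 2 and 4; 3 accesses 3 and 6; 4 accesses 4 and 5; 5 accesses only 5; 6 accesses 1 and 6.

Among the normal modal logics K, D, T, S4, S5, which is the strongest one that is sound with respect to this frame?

T

Serial (axiom D): yes — every world has a successor (e.g. 1 S 1).
Reflexive (axiom T): yes — every world is S-related to itself.
Transitive (axiom 4): no — 1 S 2 and 2 S 4, but not 1 S 4.
Euclidean (axiom 5): no — 1 S 2 and 1 S 1, but not 2 S 1.
So F validates K, D, T; S4 would additionally require S to be transitive. The strongest is T.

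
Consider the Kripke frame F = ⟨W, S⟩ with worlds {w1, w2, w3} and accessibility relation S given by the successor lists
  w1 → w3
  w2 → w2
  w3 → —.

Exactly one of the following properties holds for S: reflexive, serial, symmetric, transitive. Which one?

Reflexive: no — w1 is not related to itself.
Serial: no — w3 has no S-successor.
Symmetric: no — w1 S w3 but not w3 S w1.
Transitive: yes — every two-step S-path is closed by a direct edge.
Only transitive holds.

transitive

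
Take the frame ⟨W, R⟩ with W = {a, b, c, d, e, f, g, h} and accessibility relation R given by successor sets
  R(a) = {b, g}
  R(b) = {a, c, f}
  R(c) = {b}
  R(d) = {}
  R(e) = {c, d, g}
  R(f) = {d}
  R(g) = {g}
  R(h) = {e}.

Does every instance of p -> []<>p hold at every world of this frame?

By correspondence theory, B is valid on a frame iff R is symmetric.
Symmetric: no — a R g but not g R a.

No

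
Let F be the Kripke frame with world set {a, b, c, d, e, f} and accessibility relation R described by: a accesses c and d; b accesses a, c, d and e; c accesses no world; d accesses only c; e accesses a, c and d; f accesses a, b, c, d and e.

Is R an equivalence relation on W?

No

Reflexive: no — a is not related to itself.
Symmetric: no — a R c but not c R a.
Transitive: yes — every two-step R-path is closed by a direct edge.
So R is not an equivalence relation.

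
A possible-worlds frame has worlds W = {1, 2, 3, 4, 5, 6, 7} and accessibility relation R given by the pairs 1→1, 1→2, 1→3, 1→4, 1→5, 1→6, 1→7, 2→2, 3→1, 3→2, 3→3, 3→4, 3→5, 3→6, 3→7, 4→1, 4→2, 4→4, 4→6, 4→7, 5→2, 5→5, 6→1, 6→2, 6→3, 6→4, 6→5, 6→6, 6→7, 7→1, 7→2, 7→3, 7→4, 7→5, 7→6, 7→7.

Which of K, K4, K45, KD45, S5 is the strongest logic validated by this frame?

Transitive (axiom 4): no — 4 R 1 and 1 R 3, but not 4 R 3.
Euclidean (axiom 5): no — 1 R 2 and 1 R 3, but not 2 R 3.
Serial (axiom D): yes — every world has a successor (e.g. 1 R 1).
Reflexive (axiom T): yes — every world is R-related to itself.
So F validates K; K4 would additionally require R to be transitive. The strongest is K.

K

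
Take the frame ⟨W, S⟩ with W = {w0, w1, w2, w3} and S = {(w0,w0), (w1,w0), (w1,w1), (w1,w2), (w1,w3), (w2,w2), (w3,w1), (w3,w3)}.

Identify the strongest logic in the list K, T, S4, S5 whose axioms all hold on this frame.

Reflexive (axiom T): yes — every world is S-related to itself.
Transitive (axiom 4): no — w3 S w1 and w1 S w0, but not w3 S w0.
Euclidean (axiom 5): no — w1 S w0 and w1 S w2, but not w0 S w2.
So F validates K, T; S4 would additionally require S to be transitive. The strongest is T.

T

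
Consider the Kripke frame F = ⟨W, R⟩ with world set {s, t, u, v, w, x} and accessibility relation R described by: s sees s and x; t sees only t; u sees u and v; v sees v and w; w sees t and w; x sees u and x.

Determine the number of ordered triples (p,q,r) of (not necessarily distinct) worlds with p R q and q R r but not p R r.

Enumerating: (s,x,u), (u,v,w), (v,w,t), (x,u,v).

4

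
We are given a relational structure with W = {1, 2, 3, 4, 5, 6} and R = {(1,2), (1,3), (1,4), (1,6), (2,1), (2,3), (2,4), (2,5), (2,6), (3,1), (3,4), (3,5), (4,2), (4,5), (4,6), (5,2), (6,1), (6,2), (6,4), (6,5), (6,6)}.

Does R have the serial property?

Yes

Serial: yes — every world has a successor (e.g. 1 R 2).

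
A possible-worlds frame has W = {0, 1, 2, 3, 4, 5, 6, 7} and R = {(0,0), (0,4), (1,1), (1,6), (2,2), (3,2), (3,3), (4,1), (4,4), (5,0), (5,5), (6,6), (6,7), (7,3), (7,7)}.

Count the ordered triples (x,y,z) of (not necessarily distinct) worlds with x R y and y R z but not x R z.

Enumerating: (0,4,1), (1,6,7), (4,1,6), (5,0,4), (6,7,3), (7,3,2).

6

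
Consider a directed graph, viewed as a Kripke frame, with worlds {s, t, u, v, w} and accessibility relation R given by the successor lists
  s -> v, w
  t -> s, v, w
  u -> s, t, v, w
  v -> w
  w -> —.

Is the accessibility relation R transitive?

Yes

Transitive: yes — every two-step R-path is closed by a direct edge.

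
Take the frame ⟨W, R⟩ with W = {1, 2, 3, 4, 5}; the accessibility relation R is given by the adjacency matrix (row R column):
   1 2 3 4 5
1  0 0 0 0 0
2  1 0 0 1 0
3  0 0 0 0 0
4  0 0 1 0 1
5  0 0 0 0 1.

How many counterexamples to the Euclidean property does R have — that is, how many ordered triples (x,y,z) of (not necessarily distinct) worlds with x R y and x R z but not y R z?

7

Enumerating: (2,1,1), (2,1,4), (2,4,1), (2,4,4), (4,3,3), (4,3,5), (4,5,3).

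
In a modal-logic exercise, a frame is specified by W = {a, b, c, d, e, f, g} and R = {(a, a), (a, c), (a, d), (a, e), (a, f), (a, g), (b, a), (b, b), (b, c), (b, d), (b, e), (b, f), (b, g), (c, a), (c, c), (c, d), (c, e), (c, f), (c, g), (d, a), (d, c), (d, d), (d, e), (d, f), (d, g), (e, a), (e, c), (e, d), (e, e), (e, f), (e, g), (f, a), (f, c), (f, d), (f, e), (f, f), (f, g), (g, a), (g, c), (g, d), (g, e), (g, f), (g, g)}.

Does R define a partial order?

Reflexive: yes — every world is R-related to itself.
Transitive: yes — every two-step R-path is closed by a direct edge.
Antisymmetric: no — a R c and c R a with a ≠ c.
So R is not a partial order.

No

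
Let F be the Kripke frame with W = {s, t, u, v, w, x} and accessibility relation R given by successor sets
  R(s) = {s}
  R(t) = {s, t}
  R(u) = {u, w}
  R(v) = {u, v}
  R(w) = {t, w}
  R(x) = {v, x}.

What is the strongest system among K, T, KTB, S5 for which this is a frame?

Reflexive (axiom T): yes — every world is R-related to itself.
Symmetric (axiom B): no — t R s but not s R t.
Euclidean (axiom 5): no — t R s and t R t, but not s R t.
So F validates K, T; KTB would additionally require R to be symmetric. The strongest is T.

T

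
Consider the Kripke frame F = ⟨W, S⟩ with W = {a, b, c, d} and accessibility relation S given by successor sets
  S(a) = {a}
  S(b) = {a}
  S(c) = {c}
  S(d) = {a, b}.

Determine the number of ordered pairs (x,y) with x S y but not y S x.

3

Enumerating: (b,a), (d,a), (d,b).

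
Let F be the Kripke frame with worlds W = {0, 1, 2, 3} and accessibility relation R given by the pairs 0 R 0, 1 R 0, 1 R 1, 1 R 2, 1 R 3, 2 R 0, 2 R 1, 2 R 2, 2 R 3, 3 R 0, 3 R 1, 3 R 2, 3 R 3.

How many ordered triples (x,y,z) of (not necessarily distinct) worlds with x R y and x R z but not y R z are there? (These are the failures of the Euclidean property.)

Enumerating: (1,0,1), (1,0,2), (1,0,3), (2,0,1), (2,0,2), (2,0,3), (3,0,1), (3,0,2), (3,0,3).

9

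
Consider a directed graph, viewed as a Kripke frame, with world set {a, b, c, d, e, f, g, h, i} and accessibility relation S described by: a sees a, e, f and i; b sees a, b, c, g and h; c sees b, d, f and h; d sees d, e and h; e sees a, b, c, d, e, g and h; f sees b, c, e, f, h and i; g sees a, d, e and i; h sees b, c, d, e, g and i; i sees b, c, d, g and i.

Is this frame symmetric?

Symmetric: no — a S f but not f S a.

No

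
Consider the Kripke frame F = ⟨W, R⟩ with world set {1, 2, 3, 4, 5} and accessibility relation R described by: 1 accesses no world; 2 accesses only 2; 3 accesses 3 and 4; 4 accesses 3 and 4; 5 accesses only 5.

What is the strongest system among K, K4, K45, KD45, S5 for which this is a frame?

K45

Transitive (axiom 4): yes — every two-step R-path is closed by a direct edge.
Euclidean (axiom 5): yes — any two successors of a common world are R-related.
Serial (axiom D): no — 1 has no R-successor.
Reflexive (axiom T): no — 1 is not related to itself.
So F validates K, K4, K45; KD45 would additionally require R to be serial. The strongest is K45.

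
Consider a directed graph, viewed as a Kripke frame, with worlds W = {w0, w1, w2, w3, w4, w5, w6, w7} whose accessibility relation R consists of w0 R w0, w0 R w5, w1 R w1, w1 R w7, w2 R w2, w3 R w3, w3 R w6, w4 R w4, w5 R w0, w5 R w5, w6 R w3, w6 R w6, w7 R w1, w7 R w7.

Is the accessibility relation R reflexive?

Yes

Reflexive: yes — every world is R-related to itself.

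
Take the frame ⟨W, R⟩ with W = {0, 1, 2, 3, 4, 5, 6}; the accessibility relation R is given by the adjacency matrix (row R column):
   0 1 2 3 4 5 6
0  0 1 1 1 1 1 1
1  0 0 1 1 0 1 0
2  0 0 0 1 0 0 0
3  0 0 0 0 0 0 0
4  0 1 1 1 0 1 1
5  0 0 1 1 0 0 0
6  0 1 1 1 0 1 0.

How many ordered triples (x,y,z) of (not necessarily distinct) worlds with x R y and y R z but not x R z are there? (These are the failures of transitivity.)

0

R is transitive; there are no such tuples.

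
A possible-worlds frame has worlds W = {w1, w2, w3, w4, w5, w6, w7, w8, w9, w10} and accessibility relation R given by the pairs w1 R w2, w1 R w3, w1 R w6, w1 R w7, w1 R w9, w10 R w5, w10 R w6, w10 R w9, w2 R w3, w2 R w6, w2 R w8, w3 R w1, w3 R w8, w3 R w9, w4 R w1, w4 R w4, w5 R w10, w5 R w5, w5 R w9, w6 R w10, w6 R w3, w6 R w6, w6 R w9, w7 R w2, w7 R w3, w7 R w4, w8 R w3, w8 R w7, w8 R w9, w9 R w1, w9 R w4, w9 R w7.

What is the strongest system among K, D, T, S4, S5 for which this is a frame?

D

Serial (axiom D): yes — every world has a successor (e.g. w1 R w2).
Reflexive (axiom T): no — w1 is not related to itself.
Transitive (axiom 4): no — w1 R w2 and w2 R w8, but not w1 R w8.
Euclidean (axiom 5): no — w1 R w2 and w1 R w7, but not w2 R w7.
So F validates K, D; T would additionally require R to be reflexive. The strongest is D.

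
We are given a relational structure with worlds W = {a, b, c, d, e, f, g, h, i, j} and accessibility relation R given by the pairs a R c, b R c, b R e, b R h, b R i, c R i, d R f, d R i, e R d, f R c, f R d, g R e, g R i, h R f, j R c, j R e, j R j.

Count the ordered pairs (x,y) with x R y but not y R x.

14

Enumerating: (a,c), (b,c), (b,e), (b,h), (b,i), (c,i), (d,i), (e,d), (f,c), (g,e), (g,i), (h,f), (j,c), (j,e).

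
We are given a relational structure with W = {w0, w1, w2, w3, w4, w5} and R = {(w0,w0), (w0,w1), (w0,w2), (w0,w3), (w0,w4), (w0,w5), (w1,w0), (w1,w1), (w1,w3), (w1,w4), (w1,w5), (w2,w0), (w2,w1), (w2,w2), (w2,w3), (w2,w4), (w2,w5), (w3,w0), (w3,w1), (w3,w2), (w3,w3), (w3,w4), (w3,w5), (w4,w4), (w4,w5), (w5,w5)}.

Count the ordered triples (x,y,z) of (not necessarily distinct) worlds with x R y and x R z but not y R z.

38

Enumerating: (w0,w1,w2), (w0,w4,w0), (w0,w4,w1), (w0,w4,w2), (w0,w4,w3), (w0,w5,w0), (w0,w5,w1), (w0,w5,w2), (w0,w5,w3), (w0,w5,w4), (w1,w4,w0), (w1,w4,w1), … and 26 more.
Total: 38.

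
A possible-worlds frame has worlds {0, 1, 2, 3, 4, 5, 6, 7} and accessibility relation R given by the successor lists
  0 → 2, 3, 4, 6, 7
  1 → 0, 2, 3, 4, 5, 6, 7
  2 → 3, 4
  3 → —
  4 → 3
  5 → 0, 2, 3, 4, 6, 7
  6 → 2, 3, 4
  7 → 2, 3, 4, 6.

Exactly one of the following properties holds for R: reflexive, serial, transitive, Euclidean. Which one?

transitive

Reflexive: no — 0 is not related to itself.
Serial: no — 3 has no R-successor.
Transitive: yes — every two-step R-path is closed by a direct edge.
Euclidean: no — 0 R 2 and 0 R 6, but not 2 R 6.
Only transitive holds.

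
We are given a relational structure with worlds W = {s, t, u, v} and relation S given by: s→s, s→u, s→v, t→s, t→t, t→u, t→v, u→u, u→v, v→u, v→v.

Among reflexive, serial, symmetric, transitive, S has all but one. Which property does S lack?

symmetric

Reflexive: yes — every world is S-related to itself.
Serial: yes — every world has a successor (e.g. s S s).
Symmetric: no — s S u but not u S s.
Transitive: yes — every two-step S-path is closed by a direct edge.
Only symmetric fails.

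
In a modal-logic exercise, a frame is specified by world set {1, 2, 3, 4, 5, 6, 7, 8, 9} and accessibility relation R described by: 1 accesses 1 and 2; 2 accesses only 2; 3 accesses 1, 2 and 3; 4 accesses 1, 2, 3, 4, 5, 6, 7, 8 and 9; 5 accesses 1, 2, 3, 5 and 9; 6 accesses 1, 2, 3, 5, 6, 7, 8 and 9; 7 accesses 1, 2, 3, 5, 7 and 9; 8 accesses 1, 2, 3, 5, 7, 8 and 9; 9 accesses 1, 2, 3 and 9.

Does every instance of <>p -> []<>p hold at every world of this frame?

No

Axiom 5 corresponds to the accessibility relation being Euclidean.
Euclidean: no — 3 R 2 and 3 R 1, but not 2 R 1.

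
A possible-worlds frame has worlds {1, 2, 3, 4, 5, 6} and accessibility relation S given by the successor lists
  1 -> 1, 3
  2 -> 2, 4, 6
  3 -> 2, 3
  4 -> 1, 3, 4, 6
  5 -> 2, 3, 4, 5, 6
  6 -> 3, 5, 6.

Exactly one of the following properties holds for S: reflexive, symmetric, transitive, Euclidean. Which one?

reflexive

Reflexive: yes — every world is S-related to itself.
Symmetric: no — 1 S 3 but not 3 S 1.
Transitive: no — 1 S 3 and 3 S 2, but not 1 S 2.
Euclidean: no — 2 S 6 and 2 S 4, but not 6 S 4.
Only reflexive holds.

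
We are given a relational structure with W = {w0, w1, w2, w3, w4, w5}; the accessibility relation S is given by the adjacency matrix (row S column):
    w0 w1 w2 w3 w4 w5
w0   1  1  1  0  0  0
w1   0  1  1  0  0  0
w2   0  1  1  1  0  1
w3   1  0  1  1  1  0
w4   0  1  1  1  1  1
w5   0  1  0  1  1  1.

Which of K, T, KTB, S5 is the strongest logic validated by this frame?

Reflexive (axiom T): yes — every world is S-related to itself.
Symmetric (axiom B): no — w0 S w1 but not w1 S w0.
Euclidean (axiom 5): no — w2 S w1 and w2 S w3, but not w1 S w3.
So F validates K, T; KTB would additionally require S to be symmetric. The strongest is T.

T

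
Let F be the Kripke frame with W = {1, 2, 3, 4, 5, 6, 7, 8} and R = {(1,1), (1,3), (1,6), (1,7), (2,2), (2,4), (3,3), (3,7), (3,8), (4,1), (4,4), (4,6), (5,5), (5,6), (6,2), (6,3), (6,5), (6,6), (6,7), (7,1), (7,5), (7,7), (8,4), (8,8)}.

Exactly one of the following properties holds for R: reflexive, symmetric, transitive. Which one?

reflexive

Reflexive: yes — every world is R-related to itself.
Symmetric: no — 1 R 3 but not 3 R 1.
Transitive: no — 1 R 3 and 3 R 8, but not 1 R 8.
Only reflexive holds.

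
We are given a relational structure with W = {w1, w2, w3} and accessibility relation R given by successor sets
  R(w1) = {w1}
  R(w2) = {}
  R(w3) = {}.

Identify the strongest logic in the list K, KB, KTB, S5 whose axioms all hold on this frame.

KB

Symmetric (axiom B): yes — every pair in R has its reverse in R.
Reflexive (axiom T): no — w2 is not related to itself.
Euclidean (axiom 5): yes — any two successors of a common world are R-related.
So F validates K, KB; KTB would additionally require R to be reflexive. The strongest is KB.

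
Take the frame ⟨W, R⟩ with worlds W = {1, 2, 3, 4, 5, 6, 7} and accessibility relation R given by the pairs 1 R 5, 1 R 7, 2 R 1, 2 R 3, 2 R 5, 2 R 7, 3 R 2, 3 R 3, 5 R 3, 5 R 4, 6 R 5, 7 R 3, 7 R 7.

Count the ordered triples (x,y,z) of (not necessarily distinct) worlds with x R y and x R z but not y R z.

Enumerating: (1,5,5), (1,5,7), (1,7,5), (2,1,1), (2,1,3), (2,3,1), (2,3,5), (2,3,7), (2,5,1), (2,5,5), (2,5,7), (2,7,1), … and 7 more.
Total: 19.

19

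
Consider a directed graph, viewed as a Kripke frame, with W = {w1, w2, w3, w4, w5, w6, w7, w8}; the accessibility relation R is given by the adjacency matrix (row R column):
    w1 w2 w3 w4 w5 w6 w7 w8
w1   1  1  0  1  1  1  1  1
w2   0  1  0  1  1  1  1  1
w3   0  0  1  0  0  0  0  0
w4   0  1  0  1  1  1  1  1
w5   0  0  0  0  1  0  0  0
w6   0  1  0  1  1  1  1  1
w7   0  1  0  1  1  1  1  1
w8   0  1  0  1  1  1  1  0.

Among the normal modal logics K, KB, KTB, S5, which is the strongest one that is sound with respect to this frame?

Symmetric (axiom B): no — w1 R w2 but not w2 R w1.
Reflexive (axiom T): no — w8 is not related to itself.
Euclidean (axiom 5): no — w1 R w5 and w1 R w2, but not w5 R w2.
So F validates K; KB would additionally require R to be symmetric. The strongest is K.

K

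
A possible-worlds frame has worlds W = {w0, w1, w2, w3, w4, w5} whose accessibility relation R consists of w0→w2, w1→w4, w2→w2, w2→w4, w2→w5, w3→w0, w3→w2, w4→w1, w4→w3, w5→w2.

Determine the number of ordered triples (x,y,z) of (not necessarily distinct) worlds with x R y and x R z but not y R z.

Enumerating: (w1,w4,w4), (w2,w4,w2), (w2,w4,w4), (w2,w4,w5), (w2,w5,w4), (w2,w5,w5), (w3,w0,w0), (w3,w2,w0), (w4,w1,w1), (w4,w1,w3), (w4,w3,w1), (w4,w3,w3).

12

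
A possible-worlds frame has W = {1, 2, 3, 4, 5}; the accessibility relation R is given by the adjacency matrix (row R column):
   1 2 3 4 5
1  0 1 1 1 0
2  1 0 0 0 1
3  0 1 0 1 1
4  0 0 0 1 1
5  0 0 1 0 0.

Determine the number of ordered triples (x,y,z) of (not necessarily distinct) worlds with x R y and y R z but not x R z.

Enumerating: (1,2,1), (1,2,5), (1,3,5), (1,4,5), (2,1,2), (2,1,3), (2,1,4), (2,5,3), (3,2,1), (3,5,3), (4,5,3), (5,3,2), (5,3,4), (5,3,5).

14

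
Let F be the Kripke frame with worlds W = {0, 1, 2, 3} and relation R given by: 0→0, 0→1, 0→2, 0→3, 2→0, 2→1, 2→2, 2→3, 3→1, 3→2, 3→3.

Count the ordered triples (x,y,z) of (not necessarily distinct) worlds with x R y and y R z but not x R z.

Enumerating: (3,2,0).

1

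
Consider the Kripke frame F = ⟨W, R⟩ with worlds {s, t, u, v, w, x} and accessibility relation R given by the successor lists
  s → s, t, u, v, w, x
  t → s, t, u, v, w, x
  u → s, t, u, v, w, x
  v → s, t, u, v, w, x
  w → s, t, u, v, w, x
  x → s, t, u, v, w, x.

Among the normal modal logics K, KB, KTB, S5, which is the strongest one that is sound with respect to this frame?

Symmetric (axiom B): yes — every pair in R has its reverse in R.
Reflexive (axiom T): yes — every world is R-related to itself.
Euclidean (axiom 5): yes — any two successors of a common world are R-related.
So F validates K, KB, KTB, S5. The strongest is S5.

S5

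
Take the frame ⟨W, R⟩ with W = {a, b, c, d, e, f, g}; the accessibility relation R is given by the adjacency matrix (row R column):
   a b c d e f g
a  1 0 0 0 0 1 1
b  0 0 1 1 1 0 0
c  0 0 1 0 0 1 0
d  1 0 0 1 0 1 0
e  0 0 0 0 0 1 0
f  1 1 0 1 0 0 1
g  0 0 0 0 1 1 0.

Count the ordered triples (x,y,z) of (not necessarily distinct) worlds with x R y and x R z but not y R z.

Enumerating: (a,f,f), (a,g,a), (a,g,g), (b,c,d), (b,c,e), (b,d,c), (b,d,e), (b,e,c), (b,e,d), (b,e,e), (c,f,c), (c,f,f), … and 17 more.
Total: 29.

29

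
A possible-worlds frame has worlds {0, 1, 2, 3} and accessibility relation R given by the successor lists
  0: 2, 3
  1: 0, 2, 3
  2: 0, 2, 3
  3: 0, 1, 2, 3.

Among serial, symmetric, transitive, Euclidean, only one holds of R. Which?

Serial: yes — every world has a successor (e.g. 0 R 2).
Symmetric: no — 1 R 0 but not 0 R 1.
Transitive: no — 0 R 3 and 3 R 1, but not 0 R 1.
Euclidean: no — 3 R 0 and 3 R 1, but not 0 R 1.
Only serial holds.

serial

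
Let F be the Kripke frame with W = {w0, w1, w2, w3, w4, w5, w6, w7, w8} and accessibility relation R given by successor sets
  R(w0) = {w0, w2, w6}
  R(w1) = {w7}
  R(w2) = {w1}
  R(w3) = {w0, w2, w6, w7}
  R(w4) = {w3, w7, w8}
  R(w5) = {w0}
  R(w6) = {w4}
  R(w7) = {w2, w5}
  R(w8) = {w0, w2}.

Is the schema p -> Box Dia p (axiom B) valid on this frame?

Axiom B corresponds to the accessibility relation being symmetric.
Symmetric: no — w0 R w2 but not w2 R w0.

No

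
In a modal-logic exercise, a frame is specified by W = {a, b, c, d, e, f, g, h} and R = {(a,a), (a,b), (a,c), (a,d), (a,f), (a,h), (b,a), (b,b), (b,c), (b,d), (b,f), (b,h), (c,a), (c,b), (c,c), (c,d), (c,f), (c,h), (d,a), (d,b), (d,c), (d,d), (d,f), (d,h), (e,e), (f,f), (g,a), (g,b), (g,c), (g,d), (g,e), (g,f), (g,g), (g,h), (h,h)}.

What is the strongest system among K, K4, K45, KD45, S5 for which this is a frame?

K4

Transitive (axiom 4): yes — every two-step R-path is closed by a direct edge.
Euclidean (axiom 5): no — a R f and a R b, but not f R b.
Serial (axiom D): yes — every world has a successor (e.g. a R a).
Reflexive (axiom T): yes — every world is R-related to itself.
So F validates K, K4; K45 would additionally require R to be Euclidean. The strongest is K4.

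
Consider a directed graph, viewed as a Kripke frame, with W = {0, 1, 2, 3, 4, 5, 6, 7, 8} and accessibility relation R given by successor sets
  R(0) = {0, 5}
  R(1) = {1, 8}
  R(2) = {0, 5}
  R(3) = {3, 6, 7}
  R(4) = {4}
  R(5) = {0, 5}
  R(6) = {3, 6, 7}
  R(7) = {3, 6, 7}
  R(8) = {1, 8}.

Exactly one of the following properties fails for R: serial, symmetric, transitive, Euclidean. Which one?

symmetric

Serial: yes — every world has a successor (e.g. 0 R 0).
Symmetric: no — 2 R 0 but not 0 R 2.
Transitive: yes — every two-step R-path is closed by a direct edge.
Euclidean: yes — any two successors of a common world are R-related.
Only symmetric fails.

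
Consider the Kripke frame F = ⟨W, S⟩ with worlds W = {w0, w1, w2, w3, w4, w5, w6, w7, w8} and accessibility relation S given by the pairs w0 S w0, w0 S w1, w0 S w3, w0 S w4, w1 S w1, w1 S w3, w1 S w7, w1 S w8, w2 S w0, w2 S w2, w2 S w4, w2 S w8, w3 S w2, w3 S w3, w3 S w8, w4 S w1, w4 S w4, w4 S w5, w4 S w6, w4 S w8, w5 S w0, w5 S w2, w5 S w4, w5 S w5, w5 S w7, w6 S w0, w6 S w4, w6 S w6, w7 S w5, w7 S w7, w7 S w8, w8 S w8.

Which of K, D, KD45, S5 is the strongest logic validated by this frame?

Serial (axiom D): yes — every world has a successor (e.g. w0 S w0).
Euclidean (axiom 5): no — w0 S w1 and w0 S w4, but not w1 S w4.
Transitive (axiom 4): no — w0 S w1 and w1 S w7, but not w0 S w7.
Reflexive (axiom T): yes — every world is S-related to itself.
So F validates K, D; KD45 would additionally require S to be Euclidean and transitive. The strongest is D.

D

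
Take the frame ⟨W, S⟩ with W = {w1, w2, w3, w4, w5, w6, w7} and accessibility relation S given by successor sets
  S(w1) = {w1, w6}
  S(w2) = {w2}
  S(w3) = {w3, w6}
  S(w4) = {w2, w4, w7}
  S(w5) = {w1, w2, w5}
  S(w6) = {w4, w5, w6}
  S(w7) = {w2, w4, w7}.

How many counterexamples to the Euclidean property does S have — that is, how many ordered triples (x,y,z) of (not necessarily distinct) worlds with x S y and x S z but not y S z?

Enumerating: (w1,w6,w1), (w3,w6,w3), (w4,w2,w4), (w4,w2,w7), (w5,w1,w2), (w5,w1,w5), (w5,w2,w1), (w5,w2,w5), (w6,w4,w5), (w6,w4,w6), (w6,w5,w4), (w6,w5,w6), (w7,w2,w4), (w7,w2,w7).

14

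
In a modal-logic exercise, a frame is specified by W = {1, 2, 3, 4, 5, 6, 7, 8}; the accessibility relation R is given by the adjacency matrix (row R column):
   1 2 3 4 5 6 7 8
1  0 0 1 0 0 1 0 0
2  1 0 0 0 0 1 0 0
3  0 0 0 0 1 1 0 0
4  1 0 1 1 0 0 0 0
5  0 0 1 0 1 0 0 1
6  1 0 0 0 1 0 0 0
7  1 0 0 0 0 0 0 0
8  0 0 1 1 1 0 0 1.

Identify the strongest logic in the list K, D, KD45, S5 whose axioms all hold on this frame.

Serial (axiom D): yes — every world has a successor (e.g. 1 R 3).
Euclidean (axiom 5): no — 1 R 6 and 1 R 3, but not 6 R 3.
Transitive (axiom 4): no — 1 R 3 and 3 R 5, but not 1 R 5.
Reflexive (axiom T): no — 1 is not related to itself.
So F validates K, D; KD45 would additionally require R to be Euclidean and transitive. The strongest is D.

D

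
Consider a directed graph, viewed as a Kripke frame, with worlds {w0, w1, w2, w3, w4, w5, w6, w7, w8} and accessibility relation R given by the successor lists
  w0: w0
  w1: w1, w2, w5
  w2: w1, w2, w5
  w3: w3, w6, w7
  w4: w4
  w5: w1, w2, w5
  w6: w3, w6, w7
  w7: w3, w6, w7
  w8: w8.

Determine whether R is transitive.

Yes

Transitive: yes — every two-step R-path is closed by a direct edge.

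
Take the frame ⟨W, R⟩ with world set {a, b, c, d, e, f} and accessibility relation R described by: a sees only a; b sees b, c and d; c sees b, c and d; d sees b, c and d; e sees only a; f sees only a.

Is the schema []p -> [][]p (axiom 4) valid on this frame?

The schema 4 characterises exactly the transitive frames.
Transitive: yes — every two-step R-path is closed by a direct edge.

Yes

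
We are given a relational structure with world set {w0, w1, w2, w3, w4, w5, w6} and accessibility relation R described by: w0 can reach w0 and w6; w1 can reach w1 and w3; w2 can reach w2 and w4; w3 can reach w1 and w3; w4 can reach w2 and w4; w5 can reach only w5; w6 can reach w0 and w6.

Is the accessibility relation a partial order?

No

Reflexive: yes — every world is R-related to itself.
Transitive: yes — every two-step R-path is closed by a direct edge.
Antisymmetric: no — w0 R w6 and w6 R w0 with w0 ≠ w6.
So R is not a partial order.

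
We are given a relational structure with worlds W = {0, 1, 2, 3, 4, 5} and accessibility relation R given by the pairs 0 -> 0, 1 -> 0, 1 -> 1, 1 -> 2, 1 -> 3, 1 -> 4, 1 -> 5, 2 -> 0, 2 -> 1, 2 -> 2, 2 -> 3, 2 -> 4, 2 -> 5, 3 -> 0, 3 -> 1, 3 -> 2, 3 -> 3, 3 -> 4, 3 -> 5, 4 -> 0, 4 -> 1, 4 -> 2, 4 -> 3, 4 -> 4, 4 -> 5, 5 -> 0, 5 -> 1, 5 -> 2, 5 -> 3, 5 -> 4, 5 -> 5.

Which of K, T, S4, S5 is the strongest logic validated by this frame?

Reflexive (axiom T): yes — every world is R-related to itself.
Transitive (axiom 4): yes — every two-step R-path is closed by a direct edge.
Euclidean (axiom 5): no — 1 R 0 and 1 R 2, but not 0 R 2.
So F validates K, T, S4; S5 would additionally require R to be Euclidean. The strongest is S4.

S4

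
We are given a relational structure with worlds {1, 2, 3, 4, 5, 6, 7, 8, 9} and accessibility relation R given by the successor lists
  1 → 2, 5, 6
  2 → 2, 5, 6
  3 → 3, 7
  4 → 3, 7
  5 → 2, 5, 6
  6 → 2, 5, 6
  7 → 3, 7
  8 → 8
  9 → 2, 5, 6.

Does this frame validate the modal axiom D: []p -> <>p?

Yes

By correspondence theory, D is valid on a frame iff R is serial.
Serial: yes — every world has a successor (e.g. 1 R 2).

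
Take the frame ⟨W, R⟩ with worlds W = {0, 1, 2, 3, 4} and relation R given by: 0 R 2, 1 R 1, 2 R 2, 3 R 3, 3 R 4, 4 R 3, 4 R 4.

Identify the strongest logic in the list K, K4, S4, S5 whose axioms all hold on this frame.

K4

Transitive (axiom 4): yes — every two-step R-path is closed by a direct edge.
Reflexive (axiom T): no — 0 is not related to itself.
Euclidean (axiom 5): yes — any two successors of a common world are R-related.
So F validates K, K4; S4 would additionally require R to be reflexive. The strongest is K4.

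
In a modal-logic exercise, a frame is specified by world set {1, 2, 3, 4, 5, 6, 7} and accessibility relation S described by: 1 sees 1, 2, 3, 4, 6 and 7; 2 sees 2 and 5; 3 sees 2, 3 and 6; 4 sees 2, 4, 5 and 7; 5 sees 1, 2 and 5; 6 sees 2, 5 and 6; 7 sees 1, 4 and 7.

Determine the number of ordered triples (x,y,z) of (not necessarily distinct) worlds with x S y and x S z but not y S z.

32

Enumerating: (1,2,1), (1,2,3), (1,2,4), (1,2,6), (1,2,7), (1,3,1), (1,3,4), (1,3,7), (1,4,1), (1,4,3), (1,4,6), (1,6,1), … and 20 more.
Total: 32.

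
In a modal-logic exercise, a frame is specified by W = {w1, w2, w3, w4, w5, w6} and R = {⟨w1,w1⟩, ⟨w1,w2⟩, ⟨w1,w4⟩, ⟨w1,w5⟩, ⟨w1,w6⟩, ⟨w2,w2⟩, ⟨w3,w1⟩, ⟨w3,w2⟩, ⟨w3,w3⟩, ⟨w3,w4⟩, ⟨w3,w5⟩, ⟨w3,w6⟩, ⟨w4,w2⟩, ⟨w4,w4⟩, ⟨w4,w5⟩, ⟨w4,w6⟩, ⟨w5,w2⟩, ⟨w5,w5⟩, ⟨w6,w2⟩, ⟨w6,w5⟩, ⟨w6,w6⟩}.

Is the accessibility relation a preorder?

Yes

Reflexive: yes — every world is R-related to itself.
Transitive: yes — every two-step R-path is closed by a direct edge.
So R is a preorder.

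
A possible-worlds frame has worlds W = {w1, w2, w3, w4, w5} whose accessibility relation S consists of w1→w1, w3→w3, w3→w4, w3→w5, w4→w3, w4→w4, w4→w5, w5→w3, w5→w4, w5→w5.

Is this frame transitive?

Transitive: yes — every two-step S-path is closed by a direct edge.

Yes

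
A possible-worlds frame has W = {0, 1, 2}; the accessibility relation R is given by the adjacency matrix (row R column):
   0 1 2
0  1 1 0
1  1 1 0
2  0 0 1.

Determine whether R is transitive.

Transitive: yes — every two-step R-path is closed by a direct edge.

Yes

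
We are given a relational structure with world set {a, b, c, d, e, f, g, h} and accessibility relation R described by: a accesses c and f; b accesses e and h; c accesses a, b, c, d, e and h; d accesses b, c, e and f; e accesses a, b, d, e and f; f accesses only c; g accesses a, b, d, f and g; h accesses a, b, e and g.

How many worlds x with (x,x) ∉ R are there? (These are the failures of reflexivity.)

Enumerating: a, b, d, f, h.

5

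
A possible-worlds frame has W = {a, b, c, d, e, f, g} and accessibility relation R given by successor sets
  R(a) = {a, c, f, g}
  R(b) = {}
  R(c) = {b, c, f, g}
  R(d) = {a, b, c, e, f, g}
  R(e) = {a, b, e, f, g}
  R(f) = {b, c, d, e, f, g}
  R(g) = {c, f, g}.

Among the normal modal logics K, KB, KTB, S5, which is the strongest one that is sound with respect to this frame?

Symmetric (axiom B): no — a R c but not c R a.
Reflexive (axiom T): no — b is not related to itself.
Euclidean (axiom 5): no — c R b and c R f, but not b R f.
So F validates K; KB would additionally require R to be symmetric. The strongest is K.

K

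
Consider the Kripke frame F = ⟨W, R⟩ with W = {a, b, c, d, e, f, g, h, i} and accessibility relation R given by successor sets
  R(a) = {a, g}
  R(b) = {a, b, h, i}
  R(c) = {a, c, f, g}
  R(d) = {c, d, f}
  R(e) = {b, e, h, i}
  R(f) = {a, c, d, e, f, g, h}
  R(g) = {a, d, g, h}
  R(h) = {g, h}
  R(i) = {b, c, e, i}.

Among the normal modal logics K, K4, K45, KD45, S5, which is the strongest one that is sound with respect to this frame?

K

Transitive (axiom 4): no — a R g and g R d, but not a R d.
Euclidean (axiom 5): no — b R a and b R h, but not a R h.
Serial (axiom D): yes — every world has a successor (e.g. a R a).
Reflexive (axiom T): yes — every world is R-related to itself.
So F validates K; K4 would additionally require R to be transitive. The strongest is K.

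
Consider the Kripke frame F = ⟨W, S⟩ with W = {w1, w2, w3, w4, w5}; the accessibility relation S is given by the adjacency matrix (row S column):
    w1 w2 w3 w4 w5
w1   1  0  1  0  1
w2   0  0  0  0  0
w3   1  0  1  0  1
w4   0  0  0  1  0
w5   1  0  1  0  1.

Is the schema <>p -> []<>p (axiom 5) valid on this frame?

Yes

By correspondence theory, 5 is valid on a frame iff S is Euclidean.
Euclidean: yes — any two successors of a common world are S-related.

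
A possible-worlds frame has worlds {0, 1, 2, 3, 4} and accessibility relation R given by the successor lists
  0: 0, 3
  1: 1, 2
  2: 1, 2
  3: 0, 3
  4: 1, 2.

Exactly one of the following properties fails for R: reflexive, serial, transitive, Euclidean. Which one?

reflexive

Reflexive: no — 4 is not related to itself.
Serial: yes — every world has a successor (e.g. 0 R 0).
Transitive: yes — every two-step R-path is closed by a direct edge.
Euclidean: yes — any two successors of a common world are R-related.
Only reflexive fails.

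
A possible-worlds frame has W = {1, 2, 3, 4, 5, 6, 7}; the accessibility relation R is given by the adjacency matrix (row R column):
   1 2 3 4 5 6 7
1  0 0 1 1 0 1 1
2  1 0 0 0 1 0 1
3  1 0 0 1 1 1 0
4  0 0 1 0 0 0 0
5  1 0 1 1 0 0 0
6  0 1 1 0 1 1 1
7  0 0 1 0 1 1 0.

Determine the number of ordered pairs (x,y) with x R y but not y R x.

Enumerating: (1,4), (1,6), (1,7), (2,1), (2,5), (2,7), (5,1), (5,4), (6,2), (6,5), (7,3), (7,5).

12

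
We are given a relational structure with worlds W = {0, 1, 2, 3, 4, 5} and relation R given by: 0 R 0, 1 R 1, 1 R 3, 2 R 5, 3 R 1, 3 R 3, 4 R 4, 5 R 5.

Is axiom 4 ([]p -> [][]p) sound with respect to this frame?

By correspondence theory, 4 is valid on a frame iff R is transitive.
Transitive: yes — every two-step R-path is closed by a direct edge.

Yes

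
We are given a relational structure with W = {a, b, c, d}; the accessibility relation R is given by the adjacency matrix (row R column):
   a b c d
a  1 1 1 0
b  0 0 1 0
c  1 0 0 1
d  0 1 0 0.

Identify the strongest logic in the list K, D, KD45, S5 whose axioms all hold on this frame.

D

Serial (axiom D): yes — every world has a successor (e.g. a R a).
Euclidean (axiom 5): no — a R c and a R b, but not c R b.
Transitive (axiom 4): no — a R c and c R d, but not a R d.
Reflexive (axiom T): no — b is not related to itself.
So F validates K, D; KD45 would additionally require R to be Euclidean and transitive. The strongest is D.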